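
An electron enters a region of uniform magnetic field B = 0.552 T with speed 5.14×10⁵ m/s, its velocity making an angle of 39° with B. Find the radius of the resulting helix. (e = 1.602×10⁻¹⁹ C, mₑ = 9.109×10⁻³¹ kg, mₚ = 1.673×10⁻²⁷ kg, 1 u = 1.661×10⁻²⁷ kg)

r ≈ 3.33×10⁻⁶ m

v⊥ = v sinθ = 5.14×10⁵·sin39° ≈ 3.235×10⁵ m/s.
r = m v⊥/(|q|B) = (9.109×10⁻³¹)(3.235×10⁵)/((1.602×10⁻¹⁹)(0.552)) ≈ 3.33×10⁻⁶ m.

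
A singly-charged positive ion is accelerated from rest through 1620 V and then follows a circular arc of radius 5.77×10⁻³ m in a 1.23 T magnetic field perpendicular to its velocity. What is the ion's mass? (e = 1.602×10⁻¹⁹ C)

Combine |q|V = ½mv² and r = mv/(|q|B): eliminate v to get m = qB²r²/(2V).
m = (1.602×10⁻¹⁹)(1.23)²(5.77×10⁻³)²/(2·1620) ≈ 2.49×10⁻²⁷ kg.

m ≈ 2.49×10⁻²⁷ kg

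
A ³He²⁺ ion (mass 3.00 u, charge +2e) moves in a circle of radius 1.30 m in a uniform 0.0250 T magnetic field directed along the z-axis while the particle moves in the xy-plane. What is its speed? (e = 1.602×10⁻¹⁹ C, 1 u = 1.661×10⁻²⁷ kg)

From |q|vB = mv²/r, v = |q|Br/m.
v = (3.204×10⁻¹⁹)(0.0250)(1.30)/4.983×10⁻²⁷ ≈ 2.09×10⁶ m/s.

v ≈ 2.09×10⁶ m/s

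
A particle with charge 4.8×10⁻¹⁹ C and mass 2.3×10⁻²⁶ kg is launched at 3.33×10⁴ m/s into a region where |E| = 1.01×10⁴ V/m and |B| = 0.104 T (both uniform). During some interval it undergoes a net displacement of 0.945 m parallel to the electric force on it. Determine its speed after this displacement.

B does no work; ΔKE = |q|E d.
½mv_f² = ½mv₀² + |q|Ed = ½(2.3×10⁻²⁶)(3.33×10⁴)² + (4.8×10⁻¹⁹)(1.01×10⁴)(0.945) ≈ 1.275×10⁻¹⁷ J + 4.581×10⁻¹⁵ J ≈ 4.594×10⁻¹⁵ J.
v_f = √(2·4.594×10⁻¹⁵/2.3×10⁻²⁶) ≈ 6.32×10⁵ m/s.

v_f ≈ 6.32×10⁵ m/s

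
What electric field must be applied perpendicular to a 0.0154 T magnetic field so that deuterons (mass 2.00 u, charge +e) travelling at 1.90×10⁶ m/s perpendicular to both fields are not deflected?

E = 2.93×10⁴ V/m

For straight-line motion qE = qvB, so E = vB.
E = 1.90×10⁶ × 0.0154 = 2.93×10⁴ V/m.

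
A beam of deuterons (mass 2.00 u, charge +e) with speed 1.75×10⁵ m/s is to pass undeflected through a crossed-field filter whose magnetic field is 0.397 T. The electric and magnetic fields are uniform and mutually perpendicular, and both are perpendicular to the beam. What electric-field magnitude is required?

For straight-line motion qE = qvB, so E = vB.
E = 1.75×10⁵ × 0.397 = 6.95×10⁴ V/m.

E = 6.95×10⁴ V/m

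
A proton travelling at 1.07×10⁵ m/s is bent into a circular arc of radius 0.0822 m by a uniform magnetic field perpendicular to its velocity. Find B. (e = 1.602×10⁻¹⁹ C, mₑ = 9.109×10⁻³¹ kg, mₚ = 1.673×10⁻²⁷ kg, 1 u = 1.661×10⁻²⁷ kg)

From |q|vB = mv²/r, B = mv/(|q|r).
B = (1.673×10⁻²⁷)(1.07×10⁵)/((1.602×10⁻¹⁹)(0.0822)) ≈ 0.0136 T.

B ≈ 0.0136 T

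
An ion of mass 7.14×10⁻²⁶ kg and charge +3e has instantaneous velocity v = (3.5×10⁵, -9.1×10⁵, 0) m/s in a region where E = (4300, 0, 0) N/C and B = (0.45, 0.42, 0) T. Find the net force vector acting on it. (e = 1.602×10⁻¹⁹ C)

v×B = (0, 0, 5.56×10⁵) N/C.
E + v×B = (4300, 0, 5.56×10⁵) N/C.
F = q(E + v×B) = (4.806×10⁻¹⁹ C)·(4300, 0, 5.56×10⁵) = (2.07×10⁻¹⁵, 0, 2.67×10⁻¹³) N.

F ≈ (2.07×10⁻¹⁵, 0, 2.67×10⁻¹³) N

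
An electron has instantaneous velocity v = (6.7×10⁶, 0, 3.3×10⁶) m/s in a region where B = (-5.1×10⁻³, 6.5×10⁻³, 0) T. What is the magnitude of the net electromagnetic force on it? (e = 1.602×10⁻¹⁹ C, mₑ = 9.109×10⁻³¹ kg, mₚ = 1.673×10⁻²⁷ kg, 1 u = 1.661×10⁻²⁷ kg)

v×B = (-2.14×10⁴, -1.68×10⁴, 4.36×10⁴) N/C.
F = q v×B = (−1.602×10⁻¹⁹ C)·(-2.14×10⁴, -1.68×10⁴, 4.36×10⁴) = (3.44×10⁻¹⁵, 2.70×10⁻¹⁵, -6.98×10⁻¹⁵) N.
|F| = 8.23×10⁻¹⁵ N.

|F| ≈ 8.23×10⁻¹⁵ N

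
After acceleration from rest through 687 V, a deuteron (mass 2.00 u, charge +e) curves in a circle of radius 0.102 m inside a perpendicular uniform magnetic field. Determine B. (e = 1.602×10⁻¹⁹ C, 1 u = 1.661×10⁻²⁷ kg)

v = √(2|q|V/m) = √(2·1.602×10⁻¹⁹·687/3.322×10⁻²⁷) ≈ 2.574×10⁵ m/s.
B = mv/(|q|r) = (3.322×10⁻²⁷)(2.574×10⁵)/((1.602×10⁻¹⁹)(0.102)) ≈ 0.0523 T.

B ≈ 0.0523 T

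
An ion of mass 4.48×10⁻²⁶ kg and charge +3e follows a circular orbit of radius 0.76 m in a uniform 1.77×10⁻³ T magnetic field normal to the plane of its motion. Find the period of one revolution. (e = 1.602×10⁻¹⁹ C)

The cyclotron period depends only on m, q, B: T = 2πm/(|q|B).
T = 2π(4.48×10⁻²⁶)/((4.806×10⁻¹⁹)(1.77×10⁻³)) ≈ 3.31×10⁻⁴ s.

T ≈ 3.31×10⁻⁴ s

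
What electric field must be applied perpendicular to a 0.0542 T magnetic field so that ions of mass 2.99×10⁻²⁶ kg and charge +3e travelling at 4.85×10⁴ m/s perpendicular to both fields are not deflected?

For straight-line motion qE = qvB, so E = vB.
E = 4.85×10⁴ × 0.0542 = 2630 V/m.

E = 2630 V/m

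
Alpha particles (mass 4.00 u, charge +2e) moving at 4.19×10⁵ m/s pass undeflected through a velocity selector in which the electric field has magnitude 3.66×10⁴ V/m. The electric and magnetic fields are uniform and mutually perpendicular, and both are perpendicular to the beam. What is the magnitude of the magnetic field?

B = 0.0874 T

Balance of forces in the selector: qE = qvB ⇒ B = E/v.
B = 3.66×10⁴/4.19×10⁵ = 0.0874 T.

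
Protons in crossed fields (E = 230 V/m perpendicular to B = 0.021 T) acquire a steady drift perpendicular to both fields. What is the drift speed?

The E×B drift speed is v_d = E/B.
v_d = 230/0.021 = 1.1×10⁴ m/s.

v_d ≈ 1.1×10⁴ m/s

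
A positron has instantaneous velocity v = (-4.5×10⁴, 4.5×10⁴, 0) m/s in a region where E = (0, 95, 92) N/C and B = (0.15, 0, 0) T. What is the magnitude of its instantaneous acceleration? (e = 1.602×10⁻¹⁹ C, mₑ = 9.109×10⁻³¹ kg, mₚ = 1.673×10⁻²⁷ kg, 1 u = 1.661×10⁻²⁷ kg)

v×B = (0, 0, -6750) N/C.
E + v×B = (0, 95.0, -6660) N/C.
F = q(E + v×B) = (1.602×10⁻¹⁹ C)·(0, 95.0, -6660) = (0, 1.52×10⁻¹⁷, -1.07×10⁻¹⁵) N.
|a| = |F|/m = 1.067×10⁻¹⁵/9.109×10⁻³¹ ≈ 1.17×10¹⁵ m/s².

|a| ≈ 1.17×10¹⁵ m/s²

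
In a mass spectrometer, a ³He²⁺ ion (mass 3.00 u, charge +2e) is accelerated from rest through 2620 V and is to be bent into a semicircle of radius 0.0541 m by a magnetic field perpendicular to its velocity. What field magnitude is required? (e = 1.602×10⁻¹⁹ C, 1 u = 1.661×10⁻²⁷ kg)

B ≈ 0.167 T

v = √(2|q|V/m) = √(2·3.204×10⁻¹⁹·2620/4.983×10⁻²⁷) ≈ 5.805×10⁵ m/s.
B = mv/(|q|r) = (4.983×10⁻²⁷)(5.805×10⁵)/((3.204×10⁻¹⁹)(0.0541)) ≈ 0.167 T.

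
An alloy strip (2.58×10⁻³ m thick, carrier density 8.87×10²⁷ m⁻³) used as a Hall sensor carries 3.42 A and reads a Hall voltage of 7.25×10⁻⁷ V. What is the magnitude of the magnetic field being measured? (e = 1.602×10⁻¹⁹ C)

B ≈ 0.777 T

From V_H = IB/(n e t), B = V_H n e t / I.
B = (7.25×10⁻⁷)(8.87×10²⁷)(1.602×10⁻¹⁹)(2.58×10⁻³)/3.42 ≈ 0.777 T.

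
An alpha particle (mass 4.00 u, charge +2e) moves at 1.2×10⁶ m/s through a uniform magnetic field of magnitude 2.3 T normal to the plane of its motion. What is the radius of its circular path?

r ≈ 0.011 m

The magnetic force provides the centripetal force: |q|vB = mv²/r.
r = mv/(|q|B) = (6.644×10⁻²⁷)(1.2×10⁶)/((3.204×10⁻¹⁹)(2.3)) ≈ 0.011 m.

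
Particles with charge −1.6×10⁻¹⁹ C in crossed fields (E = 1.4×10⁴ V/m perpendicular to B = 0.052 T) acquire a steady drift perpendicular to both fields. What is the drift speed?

The steady drift has the magnetic force balancing the electric force, so v_d = E/B.
v_d = 1.4×10⁴/0.052 = 2.7×10⁵ m/s.

v_d ≈ 2.7×10⁵ m/s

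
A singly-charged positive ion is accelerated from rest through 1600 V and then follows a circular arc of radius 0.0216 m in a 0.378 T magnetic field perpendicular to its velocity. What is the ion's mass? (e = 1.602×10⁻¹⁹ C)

Combine |q|V = ½mv² and r = mv/(|q|B): eliminate v to get m = qB²r²/(2V).
m = (1.602×10⁻¹⁹)(0.378)²(0.0216)²/(2·1600) ≈ 3.34×10⁻²⁷ kg.

m ≈ 3.34×10⁻²⁷ kg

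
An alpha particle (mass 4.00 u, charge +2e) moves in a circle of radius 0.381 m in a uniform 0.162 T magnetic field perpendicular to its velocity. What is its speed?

v ≈ 2.98×10⁶ m/s

From |q|vB = mv²/r, v = |q|Br/m.
v = (3.204×10⁻¹⁹)(0.162)(0.381)/6.644×10⁻²⁷ ≈ 2.98×10⁶ m/s.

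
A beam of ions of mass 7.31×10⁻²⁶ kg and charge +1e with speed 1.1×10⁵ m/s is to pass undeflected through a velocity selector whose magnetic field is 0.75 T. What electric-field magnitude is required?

E = 8.2×10⁴ V/m

For straight-line motion qE = qvB, so E = vB.
E = 1.1×10⁵ × 0.75 = 8.2×10⁴ V/m.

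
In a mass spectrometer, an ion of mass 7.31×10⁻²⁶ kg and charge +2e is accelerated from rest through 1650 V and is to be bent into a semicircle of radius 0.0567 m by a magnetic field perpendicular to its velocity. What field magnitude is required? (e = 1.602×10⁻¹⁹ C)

v = √(2|q|V/m) = √(2·3.204×10⁻¹⁹·1650/7.31×10⁻²⁶) ≈ 1.203×10⁵ m/s.
B = mv/(|q|r) = (7.31×10⁻²⁶)(1.203×10⁵)/((3.204×10⁻¹⁹)(0.0567)) ≈ 0.484 T.

B ≈ 0.484 T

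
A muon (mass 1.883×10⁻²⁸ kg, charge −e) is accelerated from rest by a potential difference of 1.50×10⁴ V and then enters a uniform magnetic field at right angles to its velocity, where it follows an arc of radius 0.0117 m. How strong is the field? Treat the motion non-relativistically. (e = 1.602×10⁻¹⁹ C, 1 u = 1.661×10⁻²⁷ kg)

v = √(2|q|V/m) = √(2·1.602×10⁻¹⁹·1.50×10⁴/1.883×10⁻²⁸) ≈ 5.052×10⁶ m/s.
B = mv/(|q|r) = (1.883×10⁻²⁸)(5.052×10⁶)/((1.602×10⁻¹⁹)(0.0117)) ≈ 0.508 T.

B ≈ 0.508 T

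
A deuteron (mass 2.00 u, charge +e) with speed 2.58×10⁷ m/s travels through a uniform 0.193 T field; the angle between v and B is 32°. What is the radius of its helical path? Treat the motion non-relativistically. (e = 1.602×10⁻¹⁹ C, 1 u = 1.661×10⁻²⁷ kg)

r ≈ 1.47 m

v⊥ = v sinθ = 2.58×10⁷·sin32° ≈ 1.367×10⁷ m/s.
r = m v⊥/(|q|B) = (3.322×10⁻²⁷)(1.367×10⁷)/((1.602×10⁻¹⁹)(0.193)) ≈ 1.47 m.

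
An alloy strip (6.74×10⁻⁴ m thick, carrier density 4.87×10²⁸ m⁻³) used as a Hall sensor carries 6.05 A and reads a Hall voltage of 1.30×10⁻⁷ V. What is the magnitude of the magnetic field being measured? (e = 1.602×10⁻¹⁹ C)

From V_H = IB/(n e t), B = V_H n e t / I.
B = (1.30×10⁻⁷)(4.87×10²⁸)(1.602×10⁻¹⁹)(6.74×10⁻⁴)/6.05 ≈ 0.113 T.

B ≈ 0.113 T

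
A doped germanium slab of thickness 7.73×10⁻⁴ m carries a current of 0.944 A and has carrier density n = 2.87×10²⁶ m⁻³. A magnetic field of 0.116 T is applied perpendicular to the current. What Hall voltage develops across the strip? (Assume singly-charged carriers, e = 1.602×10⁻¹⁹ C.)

V_H = IB/(n e t).
V_H = (0.944)(0.116)/((2.87×10²⁶)(1.602×10⁻¹⁹)(7.73×10⁻⁴)) ≈ 3.08×10⁻⁶ V.

V_H ≈ 3.08×10⁻⁶ V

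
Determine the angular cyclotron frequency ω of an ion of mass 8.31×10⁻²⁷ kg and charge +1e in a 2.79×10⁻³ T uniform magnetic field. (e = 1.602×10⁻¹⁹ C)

ω ≈ 5.38×10⁴ rad/s

ω = |q|B/m.
ω = (1.602×10⁻¹⁹)(2.79×10⁻³)/8.31×10⁻²⁷ ≈ 5.38×10⁴ rad/s.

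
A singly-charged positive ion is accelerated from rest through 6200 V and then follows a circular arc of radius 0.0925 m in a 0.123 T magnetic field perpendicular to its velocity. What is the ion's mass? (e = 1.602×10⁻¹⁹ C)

Combine |q|V = ½mv² and r = mv/(|q|B): eliminate v to get m = qB²r²/(2V).
m = (1.602×10⁻¹⁹)(0.123)²(0.0925)²/(2·6200) ≈ 1.67×10⁻²⁷ kg.

m ≈ 1.67×10⁻²⁷ kg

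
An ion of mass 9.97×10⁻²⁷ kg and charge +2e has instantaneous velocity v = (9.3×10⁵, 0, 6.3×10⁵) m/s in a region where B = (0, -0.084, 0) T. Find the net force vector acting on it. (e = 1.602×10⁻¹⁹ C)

v×B = (5.29×10⁴, 0, -7.81×10⁴) N/C.
F = q v×B = (3.204×10⁻¹⁹ C)·(5.29×10⁴, 0, -7.81×10⁴) = (1.70×10⁻¹⁴, 0, -2.50×10⁻¹⁴) N.

F ≈ (1.70×10⁻¹⁴, 0, -2.50×10⁻¹⁴) N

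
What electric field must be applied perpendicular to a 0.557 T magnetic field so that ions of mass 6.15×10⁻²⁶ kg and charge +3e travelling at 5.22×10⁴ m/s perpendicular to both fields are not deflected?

E = 2.91×10⁴ V/m

For straight-line motion qE = qvB, so E = vB.
E = 5.22×10⁴ × 0.557 = 2.91×10⁴ V/m.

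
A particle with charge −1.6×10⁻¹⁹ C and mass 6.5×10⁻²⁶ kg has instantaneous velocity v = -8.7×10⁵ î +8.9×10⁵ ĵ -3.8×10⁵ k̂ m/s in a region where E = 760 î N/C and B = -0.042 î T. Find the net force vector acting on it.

v×B = (0, 1.60×10⁴, 3.74×10⁴) N/C.
E + v×B = (760, 1.60×10⁴, 3.74×10⁴) N/C.
F = q(E + v×B) = (−1.6×10⁻¹⁹ C)·(760, 1.60×10⁴, 3.74×10⁴) = (-1.22×10⁻¹⁶, -2.55×10⁻¹⁵, -5.98×10⁻¹⁵) N.

F ≈ (-1.22×10⁻¹⁶, -2.55×10⁻¹⁵, -5.98×10⁻¹⁵) N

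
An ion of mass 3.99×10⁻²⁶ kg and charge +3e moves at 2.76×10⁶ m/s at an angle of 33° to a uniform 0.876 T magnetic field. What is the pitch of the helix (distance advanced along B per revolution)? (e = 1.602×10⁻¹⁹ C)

v∥ = v cosθ = 2.76×10⁶·cos33° ≈ 2.315×10⁶ m/s.
T = 2πm/(|q|B) = 2π(3.99×10⁻²⁶)/((4.806×10⁻¹⁹)(0.876)) ≈ 5.955×10⁻⁷ s.
pitch = v∥ T = (2.315×10⁶)(5.955×10⁻⁷) ≈ 1.38 m.

p ≈ 1.38 m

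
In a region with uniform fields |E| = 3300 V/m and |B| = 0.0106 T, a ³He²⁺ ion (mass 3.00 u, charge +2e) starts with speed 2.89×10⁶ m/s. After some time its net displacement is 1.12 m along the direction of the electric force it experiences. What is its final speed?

B does no work; ΔKE = |q|E d.
½mv_f² = ½mv₀² + |q|Ed = ½(4.983×10⁻²⁷)(2.89×10⁶)² + (3.204×10⁻¹⁹)(3300)(1.12) ≈ 2.081×10⁻¹⁴ J + 1.184×10⁻¹⁵ J ≈ 2.199×10⁻¹⁴ J.
v_f = √(2·2.199×10⁻¹⁴/4.983×10⁻²⁷) ≈ 2.97×10⁶ m/s.

v_f ≈ 2.97×10⁶ m/s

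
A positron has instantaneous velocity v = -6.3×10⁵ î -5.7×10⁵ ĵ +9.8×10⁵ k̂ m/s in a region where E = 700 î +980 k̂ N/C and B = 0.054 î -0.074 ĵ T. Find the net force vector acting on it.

F ≈ (1.17×10⁻¹⁴, 8.48×10⁻¹⁵, 1.26×10⁻¹⁴) N

v×B = (7.25×10⁴, 5.29×10⁴, 7.74×10⁴) N/C.
E + v×B = (7.32×10⁴, 5.29×10⁴, 7.84×10⁴) N/C.
F = q(E + v×B) = (1.602×10⁻¹⁹ C)·(7.32×10⁴, 5.29×10⁴, 7.84×10⁴) = (1.17×10⁻¹⁴, 8.48×10⁻¹⁵, 1.26×10⁻¹⁴) N.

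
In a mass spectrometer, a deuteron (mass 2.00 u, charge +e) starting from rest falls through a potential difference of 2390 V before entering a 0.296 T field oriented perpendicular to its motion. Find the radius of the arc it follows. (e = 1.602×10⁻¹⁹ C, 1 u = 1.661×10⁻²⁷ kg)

r ≈ 0.0336 m

Acceleration: |q|V = ½mv² ⇒ v = √(2|q|V/m) = √(2·1.602×10⁻¹⁹·2390/3.322×10⁻²⁷) ≈ 4.801×10⁵ m/s.
In the field: r = mv/(|q|B) = (3.322×10⁻²⁷)(4.801×10⁵)/((1.602×10⁻¹⁹)(0.296)) ≈ 0.0336 m.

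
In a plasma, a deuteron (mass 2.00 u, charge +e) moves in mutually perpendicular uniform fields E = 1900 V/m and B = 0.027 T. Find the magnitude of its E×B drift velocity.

The E×B drift speed is v_d = E/B.
v_d = 1900/0.027 = 7.0×10⁴ m/s.

v_d ≈ 7.0×10⁴ m/s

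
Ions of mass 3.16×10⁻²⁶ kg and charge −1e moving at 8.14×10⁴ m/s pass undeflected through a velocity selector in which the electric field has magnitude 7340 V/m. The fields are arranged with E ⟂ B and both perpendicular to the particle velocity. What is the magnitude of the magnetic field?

Balance of forces in the selector: qE = qvB ⇒ B = E/v.
B = 7340/8.14×10⁴ = 0.0902 T.

B = 0.0902 T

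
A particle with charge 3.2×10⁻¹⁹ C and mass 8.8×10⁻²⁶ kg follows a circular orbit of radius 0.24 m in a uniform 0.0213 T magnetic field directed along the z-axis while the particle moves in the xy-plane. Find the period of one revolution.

The cyclotron period depends only on m, q, B: T = 2πm/(|q|B).
T = 2π(8.8×10⁻²⁶)/((3.2×10⁻¹⁹)(0.0213)) ≈ 8.11×10⁻⁵ s.

T ≈ 8.11×10⁻⁵ s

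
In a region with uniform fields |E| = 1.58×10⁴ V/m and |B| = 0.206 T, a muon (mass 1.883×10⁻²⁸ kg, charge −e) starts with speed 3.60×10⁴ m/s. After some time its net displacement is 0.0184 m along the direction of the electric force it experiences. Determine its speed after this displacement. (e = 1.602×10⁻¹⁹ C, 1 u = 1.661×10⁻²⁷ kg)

v_f ≈ 7.04×10⁵ m/s

B does no work; ΔKE = |q|E d.
½mv_f² = ½mv₀² + |q|Ed = ½(1.883×10⁻²⁸)(3.60×10⁴)² + (1.602×10⁻¹⁹)(1.58×10⁴)(0.0184) ≈ 1.220×10⁻¹⁹ J + 4.657×10⁻¹⁷ J ≈ 4.670×10⁻¹⁷ J.
v_f = √(2·4.670×10⁻¹⁷/1.883×10⁻²⁸) ≈ 7.04×10⁵ m/s.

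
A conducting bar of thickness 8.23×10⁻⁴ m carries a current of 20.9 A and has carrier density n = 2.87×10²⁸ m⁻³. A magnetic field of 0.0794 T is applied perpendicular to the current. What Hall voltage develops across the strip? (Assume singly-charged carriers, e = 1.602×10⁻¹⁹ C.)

V_H ≈ 4.39×10⁻⁷ V

V_H = IB/(n e t).
V_H = (20.9)(0.0794)/((2.87×10²⁸)(1.602×10⁻¹⁹)(8.23×10⁻⁴)) ≈ 4.39×10⁻⁷ V.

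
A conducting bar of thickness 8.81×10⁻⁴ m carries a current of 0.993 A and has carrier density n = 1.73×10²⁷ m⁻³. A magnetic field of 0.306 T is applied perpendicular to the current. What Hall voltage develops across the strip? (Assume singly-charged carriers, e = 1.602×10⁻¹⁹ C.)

V_H ≈ 1.24×10⁻⁶ V

V_H = IB/(n e t).
V_H = (0.993)(0.306)/((1.73×10²⁷)(1.602×10⁻¹⁹)(8.81×10⁻⁴)) ≈ 1.24×10⁻⁶ V.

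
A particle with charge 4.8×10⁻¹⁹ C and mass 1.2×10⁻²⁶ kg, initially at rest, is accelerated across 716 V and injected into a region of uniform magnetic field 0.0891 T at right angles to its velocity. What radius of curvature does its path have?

r ≈ 0.0672 m

Acceleration: |q|V = ½mv² ⇒ v = √(2|q|V/m) = √(2·4.8×10⁻¹⁹·716/1.2×10⁻²⁶) ≈ 2.393×10⁵ m/s.
In the field: r = mv/(|q|B) = (1.2×10⁻²⁶)(2.393×10⁵)/((4.8×10⁻¹⁹)(0.0891)) ≈ 0.0672 m.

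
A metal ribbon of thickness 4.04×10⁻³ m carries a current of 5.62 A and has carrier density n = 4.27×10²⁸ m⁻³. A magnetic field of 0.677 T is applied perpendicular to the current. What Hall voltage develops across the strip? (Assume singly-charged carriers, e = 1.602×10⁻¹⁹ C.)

V_H ≈ 1.38×10⁻⁷ V

V_H = IB/(n e t).
V_H = (5.62)(0.677)/((4.27×10²⁸)(1.602×10⁻¹⁹)(4.04×10⁻³)) ≈ 1.38×10⁻⁷ V.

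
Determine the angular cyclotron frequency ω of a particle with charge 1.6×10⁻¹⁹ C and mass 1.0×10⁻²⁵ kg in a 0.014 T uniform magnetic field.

ω = |q|B/m.
ω = (1.6×10⁻¹⁹)(0.014)/1.0×10⁻²⁵ ≈ 2.2×10⁴ rad/s.

ω ≈ 2.2×10⁴ rad/s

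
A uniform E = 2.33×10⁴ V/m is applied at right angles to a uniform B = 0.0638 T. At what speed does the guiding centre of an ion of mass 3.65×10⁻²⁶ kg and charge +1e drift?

v_d ≈ 3.65×10⁵ m/s

In crossed fields the guiding centre drifts at v_d = |E×B|/B² = E/B, independent of charge and mass.
v_d = 2.33×10⁴/0.0638 = 3.65×10⁵ m/s.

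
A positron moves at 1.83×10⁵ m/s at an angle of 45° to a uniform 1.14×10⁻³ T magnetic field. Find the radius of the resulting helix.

v⊥ = v sinθ = 1.83×10⁵·sin45° ≈ 1.294×10⁵ m/s.
r = m v⊥/(|q|B) = (9.109×10⁻³¹)(1.294×10⁵)/((1.602×10⁻¹⁹)(1.14×10⁻³)) ≈ 6.45×10⁻⁴ m.

r ≈ 6.45×10⁻⁴ m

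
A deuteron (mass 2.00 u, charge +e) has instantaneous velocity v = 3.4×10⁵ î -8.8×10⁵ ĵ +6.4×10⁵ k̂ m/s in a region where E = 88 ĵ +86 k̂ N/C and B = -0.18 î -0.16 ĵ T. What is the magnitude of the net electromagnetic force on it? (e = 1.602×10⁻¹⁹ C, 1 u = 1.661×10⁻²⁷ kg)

v×B = (1.02×10⁵, -1.15×10⁵, -2.13×10⁵) N/C.
E + v×B = (1.02×10⁵, -1.15×10⁵, -2.13×10⁵) N/C.
F = q(E + v×B) = (1.602×10⁻¹⁹ C)·(1.02×10⁵, -1.15×10⁵, -2.13×10⁵) = (1.64×10⁻¹⁴, -1.84×10⁻¹⁴, -3.41×10⁻¹⁴) N.
|F| = 4.21×10⁻¹⁴ N.

|F| ≈ 4.21×10⁻¹⁴ N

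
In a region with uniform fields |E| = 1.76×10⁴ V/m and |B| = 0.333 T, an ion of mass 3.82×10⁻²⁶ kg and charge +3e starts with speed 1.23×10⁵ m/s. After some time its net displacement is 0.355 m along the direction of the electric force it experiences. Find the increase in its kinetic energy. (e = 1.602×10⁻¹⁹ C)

ΔKE ≈ 3.00×10⁻¹⁵ J

The magnetic force is always ⟂ v and does no work; only the electric force changes KE.
ΔKE = F_E · d = |q|E d = (4.806×10⁻¹⁹)(1.76×10⁴)(0.355) ≈ 3.00×10⁻¹⁵ J.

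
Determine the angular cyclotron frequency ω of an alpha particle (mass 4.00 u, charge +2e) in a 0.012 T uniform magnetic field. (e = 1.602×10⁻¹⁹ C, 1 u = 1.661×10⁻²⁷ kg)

ω = |q|B/m.
ω = (3.204×10⁻¹⁹)(0.012)/6.644×10⁻²⁷ ≈ 5.8×10⁵ rad/s.

ω ≈ 5.8×10⁵ rad/s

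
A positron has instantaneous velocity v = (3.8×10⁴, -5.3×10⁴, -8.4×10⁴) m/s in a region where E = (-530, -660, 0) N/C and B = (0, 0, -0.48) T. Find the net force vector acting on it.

F ≈ (3.99×10⁻¹⁵, 2.82×10⁻¹⁵, 0) N

v×B = (2.54×10⁴, 1.82×10⁴, 0) N/C.
E + v×B = (2.49×10⁴, 1.76×10⁴, 0) N/C.
F = q(E + v×B) = (1.602×10⁻¹⁹ C)·(2.49×10⁴, 1.76×10⁴, 0) = (3.99×10⁻¹⁵, 2.82×10⁻¹⁵, 0) N.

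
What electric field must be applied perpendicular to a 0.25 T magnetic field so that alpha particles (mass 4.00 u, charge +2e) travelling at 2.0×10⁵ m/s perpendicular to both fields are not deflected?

For straight-line motion qE = qvB, so E = vB.
E = 2.0×10⁵ × 0.25 = 5.0×10⁴ V/m.

E = 5.0×10⁴ V/m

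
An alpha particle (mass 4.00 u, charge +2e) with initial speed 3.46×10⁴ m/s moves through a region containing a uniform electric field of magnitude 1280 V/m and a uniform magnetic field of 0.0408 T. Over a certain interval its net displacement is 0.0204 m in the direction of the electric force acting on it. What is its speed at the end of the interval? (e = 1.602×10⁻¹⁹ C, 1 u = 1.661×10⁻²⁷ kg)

B does no work; ΔKE = |q|E d.
½mv_f² = ½mv₀² + |q|Ed = ½(6.644×10⁻²⁷)(3.46×10⁴)² + (3.204×10⁻¹⁹)(1280)(0.0204) ≈ 3.977×10⁻¹⁸ J + 8.366×10⁻¹⁸ J ≈ 1.234×10⁻¹⁷ J.
v_f = √(2·1.234×10⁻¹⁷/6.644×10⁻²⁷) ≈ 6.10×10⁴ m/s.

v_f ≈ 6.10×10⁴ m/s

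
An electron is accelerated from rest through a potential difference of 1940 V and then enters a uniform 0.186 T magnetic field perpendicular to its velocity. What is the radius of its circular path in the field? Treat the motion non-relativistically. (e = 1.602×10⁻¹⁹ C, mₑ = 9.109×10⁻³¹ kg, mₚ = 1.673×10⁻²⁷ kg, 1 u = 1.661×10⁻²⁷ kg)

Acceleration: |q|V = ½mv² ⇒ v = √(2|q|V/m) = √(2·1.602×10⁻¹⁹·1940/9.109×10⁻³¹) ≈ 2.612×10⁷ m/s.
In the field: r = mv/(|q|B) = (9.109×10⁻³¹)(2.612×10⁷)/((1.602×10⁻¹⁹)(0.186)) ≈ 7.99×10⁻⁴ m.

r ≈ 7.99×10⁻⁴ m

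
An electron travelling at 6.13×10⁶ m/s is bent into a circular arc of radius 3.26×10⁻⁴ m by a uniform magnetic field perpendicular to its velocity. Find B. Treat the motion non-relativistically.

From |q|vB = mv²/r, B = mv/(|q|r).
B = (9.109×10⁻³¹)(6.13×10⁶)/((1.602×10⁻¹⁹)(3.26×10⁻⁴)) ≈ 0.107 T.

B ≈ 0.107 T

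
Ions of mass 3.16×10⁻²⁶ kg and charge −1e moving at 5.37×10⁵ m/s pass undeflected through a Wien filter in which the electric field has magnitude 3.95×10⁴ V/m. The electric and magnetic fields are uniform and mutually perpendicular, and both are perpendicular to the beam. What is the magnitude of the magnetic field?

B = 0.0736 T

Balance of forces in the selector: qE = qvB ⇒ B = E/v.
B = 3.95×10⁴/5.37×10⁵ = 0.0736 T.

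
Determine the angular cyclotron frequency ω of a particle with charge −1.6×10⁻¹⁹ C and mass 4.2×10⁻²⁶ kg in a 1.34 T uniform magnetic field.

ω = |q|B/m.
ω = (1.6×10⁻¹⁹)(1.34)/4.2×10⁻²⁶ ≈ 5.10×10⁶ rad/s.

ω ≈ 5.10×10⁶ rad/s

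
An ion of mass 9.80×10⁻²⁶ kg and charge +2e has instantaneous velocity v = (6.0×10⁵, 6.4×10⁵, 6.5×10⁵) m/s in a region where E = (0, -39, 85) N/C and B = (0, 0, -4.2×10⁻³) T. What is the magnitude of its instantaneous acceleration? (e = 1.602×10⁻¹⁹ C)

v×B = (-2690, 2520, 0) N/C.
E + v×B = (-2690, 2480, 85.0) N/C.
F = q(E + v×B) = (3.204×10⁻¹⁹ C)·(-2690, 2480, 85.0) = (-8.61×10⁻¹⁶, 7.95×10⁻¹⁶, 2.72×10⁻¹⁷) N.
|a| = |F|/m = 1.172×10⁻¹⁵/9.80×10⁻²⁶ ≈ 1.20×10¹⁰ m/s².

|a| ≈ 1.20×10¹⁰ m/s²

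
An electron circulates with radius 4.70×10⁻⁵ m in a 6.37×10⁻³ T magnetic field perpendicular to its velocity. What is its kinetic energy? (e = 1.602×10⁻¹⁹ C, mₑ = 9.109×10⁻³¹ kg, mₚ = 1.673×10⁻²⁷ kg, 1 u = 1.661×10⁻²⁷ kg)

KE ≈ 7.88×10⁻³ eV

v = |q|Br/m, then KE = ½mv² = (qBr)²/(2m).
v = (1.602×10⁻¹⁹)(6.37×10⁻³)(4.70×10⁻⁵)/9.109×10⁻³¹ ≈ 5.265×10⁴ m/s.
KE = ½(9.109×10⁻³¹)(5.265×10⁴)² ≈ 1.26×10⁻²¹ J = 7.88×10⁻³ eV.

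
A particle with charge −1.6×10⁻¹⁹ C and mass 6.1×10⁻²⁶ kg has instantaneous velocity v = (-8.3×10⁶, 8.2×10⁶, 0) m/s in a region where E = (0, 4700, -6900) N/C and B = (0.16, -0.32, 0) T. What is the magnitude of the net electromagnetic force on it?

v×B = (0, 0, 1.34×10⁶) N/C.
E + v×B = (0, 4700, 1.34×10⁶) N/C.
F = q(E + v×B) = (−1.6×10⁻¹⁹ C)·(0, 4700, 1.34×10⁶) = (0, -7.52×10⁻¹⁶, -2.14×10⁻¹³) N.
|F| = 2.14×10⁻¹³ N.

|F| ≈ 2.14×10⁻¹³ N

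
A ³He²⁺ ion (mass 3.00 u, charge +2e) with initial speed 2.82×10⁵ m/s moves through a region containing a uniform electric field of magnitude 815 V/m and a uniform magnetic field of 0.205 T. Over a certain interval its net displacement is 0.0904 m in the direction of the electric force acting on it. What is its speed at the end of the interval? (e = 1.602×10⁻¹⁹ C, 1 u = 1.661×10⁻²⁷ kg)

v_f ≈ 2.98×10⁵ m/s

B does no work; ΔKE = |q|E d.
½mv_f² = ½mv₀² + |q|Ed = ½(4.983×10⁻²⁷)(2.82×10⁵)² + (3.204×10⁻¹⁹)(815)(0.0904) ≈ 1.981×10⁻¹⁶ J + 2.361×10⁻¹⁷ J ≈ 2.217×10⁻¹⁶ J.
v_f = √(2·2.217×10⁻¹⁶/4.983×10⁻²⁷) ≈ 2.98×10⁵ m/s.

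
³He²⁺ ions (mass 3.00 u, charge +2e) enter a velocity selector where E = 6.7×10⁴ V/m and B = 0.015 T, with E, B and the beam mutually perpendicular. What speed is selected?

For undeflected motion the electric and magnetic forces balance: qE = qvB.
v = E/B = 6.7×10⁴/0.015 = 4.5×10⁶ m/s.
The result is independent of the particle's charge and mass.

v = 4.5×10⁶ m/s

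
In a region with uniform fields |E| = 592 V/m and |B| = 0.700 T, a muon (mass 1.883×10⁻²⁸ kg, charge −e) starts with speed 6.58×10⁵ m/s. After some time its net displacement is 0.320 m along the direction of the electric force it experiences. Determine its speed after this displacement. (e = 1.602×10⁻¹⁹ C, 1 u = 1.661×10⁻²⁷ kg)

B does no work; ΔKE = |q|E d.
½mv_f² = ½mv₀² + |q|Ed = ½(1.883×10⁻²⁸)(6.58×10⁵)² + (1.602×10⁻¹⁹)(592)(0.320) ≈ 4.076×10⁻¹⁷ J + 3.035×10⁻¹⁷ J ≈ 7.111×10⁻¹⁷ J.
v_f = √(2·7.111×10⁻¹⁷/1.883×10⁻²⁸) ≈ 8.69×10⁵ m/s.

v_f ≈ 8.69×10⁵ m/s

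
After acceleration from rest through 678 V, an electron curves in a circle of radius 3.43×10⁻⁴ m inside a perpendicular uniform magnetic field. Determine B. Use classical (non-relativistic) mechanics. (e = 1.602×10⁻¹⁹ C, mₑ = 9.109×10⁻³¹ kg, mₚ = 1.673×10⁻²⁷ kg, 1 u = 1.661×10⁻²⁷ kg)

B ≈ 0.256 T

v = √(2|q|V/m) = √(2·1.602×10⁻¹⁹·678/9.109×10⁻³¹) ≈ 1.544×10⁷ m/s.
B = mv/(|q|r) = (9.109×10⁻³¹)(1.544×10⁷)/((1.602×10⁻¹⁹)(3.43×10⁻⁴)) ≈ 0.256 T.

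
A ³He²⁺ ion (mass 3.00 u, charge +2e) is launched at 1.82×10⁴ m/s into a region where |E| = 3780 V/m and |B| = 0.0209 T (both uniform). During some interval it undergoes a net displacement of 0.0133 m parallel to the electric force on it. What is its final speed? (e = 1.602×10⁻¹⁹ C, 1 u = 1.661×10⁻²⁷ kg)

B does no work; ΔKE = |q|E d.
½mv_f² = ½mv₀² + |q|Ed = ½(4.983×10⁻²⁷)(1.82×10⁴)² + (3.204×10⁻¹⁹)(3780)(0.0133) ≈ 8.253×10⁻¹⁹ J + 1.611×10⁻¹⁷ J ≈ 1.693×10⁻¹⁷ J.
v_f = √(2·1.693×10⁻¹⁷/4.983×10⁻²⁷) ≈ 8.24×10⁴ m/s.

v_f ≈ 8.24×10⁴ m/s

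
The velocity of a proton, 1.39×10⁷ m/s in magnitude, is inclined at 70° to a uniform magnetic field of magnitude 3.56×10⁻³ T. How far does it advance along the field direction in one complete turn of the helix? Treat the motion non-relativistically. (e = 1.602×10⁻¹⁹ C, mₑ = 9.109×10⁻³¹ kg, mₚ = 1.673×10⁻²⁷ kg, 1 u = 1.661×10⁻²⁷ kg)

v∥ = v cosθ = 1.39×10⁷·cos70° ≈ 4.754×10⁶ m/s.
T = 2πm/(|q|B) = 2π(1.673×10⁻²⁷)/((1.602×10⁻¹⁹)(3.56×10⁻³)) ≈ 1.843×10⁻⁵ s.
pitch = v∥ T = (4.754×10⁶)(1.843×10⁻⁵) ≈ 87.6 m.

p ≈ 87.6 m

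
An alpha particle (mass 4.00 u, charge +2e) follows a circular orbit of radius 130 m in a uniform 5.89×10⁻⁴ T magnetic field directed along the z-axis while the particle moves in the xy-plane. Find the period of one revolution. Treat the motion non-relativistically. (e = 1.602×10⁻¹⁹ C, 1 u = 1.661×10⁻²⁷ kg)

The cyclotron period depends only on m, q, B: T = 2πm/(|q|B).
T = 2π(6.644×10⁻²⁷)/((3.204×10⁻¹⁹)(5.89×10⁻⁴)) ≈ 2.21×10⁻⁴ s.

T ≈ 2.21×10⁻⁴ s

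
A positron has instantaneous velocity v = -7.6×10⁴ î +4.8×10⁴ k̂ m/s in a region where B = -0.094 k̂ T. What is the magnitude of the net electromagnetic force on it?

|F| ≈ 1.14×10⁻¹⁵ N

v×B = (0, -7140, 0) N/C.
F = q v×B = (1.602×10⁻¹⁹ C)·(0, -7140, 0) = (0, -1.14×10⁻¹⁵, 0) N.
|F| = 1.14×10⁻¹⁵ N.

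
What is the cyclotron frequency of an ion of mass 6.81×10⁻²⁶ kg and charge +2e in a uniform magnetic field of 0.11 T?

f ≈ 8.2×10⁴ Hz

f = |q|B/(2πm).
f = (3.204×10⁻¹⁹)(0.11)/(2π·6.81×10⁻²⁶) ≈ 8.2×10⁴ Hz.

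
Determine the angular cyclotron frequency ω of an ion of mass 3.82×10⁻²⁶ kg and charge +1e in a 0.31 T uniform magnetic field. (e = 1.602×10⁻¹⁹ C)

ω ≈ 1.3×10⁶ rad/s

ω = |q|B/m.
ω = (1.602×10⁻¹⁹)(0.31)/3.82×10⁻²⁶ ≈ 1.3×10⁶ rad/s.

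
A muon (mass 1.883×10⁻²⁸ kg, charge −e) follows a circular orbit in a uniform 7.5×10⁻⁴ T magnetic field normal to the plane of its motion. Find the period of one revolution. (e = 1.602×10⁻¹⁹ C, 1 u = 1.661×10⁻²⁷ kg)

T ≈ 9.8×10⁻⁶ s

The cyclotron period depends only on m, q, B: T = 2πm/(|q|B).
T = 2π(1.883×10⁻²⁸)/((1.602×10⁻¹⁹)(7.5×10⁻⁴)) ≈ 9.8×10⁻⁶ s.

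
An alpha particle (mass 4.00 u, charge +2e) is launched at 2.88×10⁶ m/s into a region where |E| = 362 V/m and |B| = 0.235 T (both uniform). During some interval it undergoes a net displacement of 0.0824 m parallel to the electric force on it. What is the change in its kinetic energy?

ΔKE ≈ 9.56×10⁻¹⁸ J

The magnetic force is always ⟂ v and does no work; only the electric force changes KE.
ΔKE = F_E · d = |q|E d = (3.204×10⁻¹⁹)(362)(0.0824) ≈ 9.56×10⁻¹⁸ J.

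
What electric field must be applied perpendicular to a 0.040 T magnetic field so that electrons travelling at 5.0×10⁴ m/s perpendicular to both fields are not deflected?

E = 2000 V/m

For straight-line motion qE = qvB, so E = vB.
E = 5.0×10⁴ × 0.040 = 2000 V/m.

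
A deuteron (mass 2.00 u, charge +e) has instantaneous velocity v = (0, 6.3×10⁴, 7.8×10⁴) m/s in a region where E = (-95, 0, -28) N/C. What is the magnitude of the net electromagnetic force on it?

Only an electric field acts, so F = qE = (1.602×10⁻¹⁹ C)·(-95.0, 0, -28.0) = (-1.52×10⁻¹⁷, 0, -4.49×10⁻¹⁸) N.
|F| = 1.59×10⁻¹⁷ N.

|F| ≈ 1.59×10⁻¹⁷ N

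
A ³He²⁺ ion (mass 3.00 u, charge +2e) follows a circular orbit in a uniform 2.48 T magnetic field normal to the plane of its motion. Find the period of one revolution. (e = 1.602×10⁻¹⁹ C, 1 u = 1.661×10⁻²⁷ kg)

The cyclotron period depends only on m, q, B: T = 2πm/(|q|B).
T = 2π(4.983×10⁻²⁷)/((3.204×10⁻¹⁹)(2.48)) ≈ 3.94×10⁻⁸ s.

T ≈ 3.94×10⁻⁸ s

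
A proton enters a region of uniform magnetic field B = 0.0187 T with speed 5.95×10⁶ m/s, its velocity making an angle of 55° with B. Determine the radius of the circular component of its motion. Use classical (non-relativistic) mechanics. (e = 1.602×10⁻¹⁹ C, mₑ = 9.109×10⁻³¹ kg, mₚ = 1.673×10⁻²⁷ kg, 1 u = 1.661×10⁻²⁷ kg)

v⊥ = v sinθ = 5.95×10⁶·sin55° ≈ 4.874×10⁶ m/s.
r = m v⊥/(|q|B) = (1.673×10⁻²⁷)(4.874×10⁶)/((1.602×10⁻¹⁹)(0.0187)) ≈ 2.72 m.

r ≈ 2.72 m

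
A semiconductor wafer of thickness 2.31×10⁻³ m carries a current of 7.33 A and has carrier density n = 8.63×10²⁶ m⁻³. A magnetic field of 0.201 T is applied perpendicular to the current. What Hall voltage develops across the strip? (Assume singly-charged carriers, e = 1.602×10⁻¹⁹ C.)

V_H ≈ 4.61×10⁻⁶ V

V_H = IB/(n e t).
V_H = (7.33)(0.201)/((8.63×10²⁶)(1.602×10⁻¹⁹)(2.31×10⁻³)) ≈ 4.61×10⁻⁶ V.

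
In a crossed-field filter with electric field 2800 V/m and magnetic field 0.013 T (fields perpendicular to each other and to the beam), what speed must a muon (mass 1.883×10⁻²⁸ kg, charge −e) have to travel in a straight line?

Straight-line motion ⇒ electric and magnetic forces cancel, so E = vB.
v = E/B = 2800/0.013 = 2.2×10⁵ m/s.

v = 2.2×10⁵ m/s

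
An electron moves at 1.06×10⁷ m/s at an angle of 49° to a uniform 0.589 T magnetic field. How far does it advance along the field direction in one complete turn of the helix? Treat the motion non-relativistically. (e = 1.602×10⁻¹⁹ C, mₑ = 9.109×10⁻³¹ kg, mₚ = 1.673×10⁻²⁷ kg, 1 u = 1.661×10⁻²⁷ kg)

v∥ = v cosθ = 1.06×10⁷·cos49° ≈ 6.954×10⁶ m/s.
T = 2πm/(|q|B) = 2π(9.109×10⁻³¹)/((1.602×10⁻¹⁹)(0.589)) ≈ 6.066×10⁻¹¹ s.
pitch = v∥ T = (6.954×10⁶)(6.066×10⁻¹¹) ≈ 4.22×10⁻⁴ m.

p ≈ 4.22×10⁻⁴ m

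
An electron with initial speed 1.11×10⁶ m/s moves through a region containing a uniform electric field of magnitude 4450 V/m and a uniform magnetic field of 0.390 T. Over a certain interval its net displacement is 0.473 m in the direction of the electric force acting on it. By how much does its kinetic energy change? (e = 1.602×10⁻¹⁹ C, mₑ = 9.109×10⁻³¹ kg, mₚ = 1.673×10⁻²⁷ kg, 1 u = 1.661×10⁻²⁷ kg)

The magnetic force is always ⟂ v and does no work; only the electric force changes KE.
ΔKE = F_E · d = |q|E d = (1.602×10⁻¹⁹)(4450)(0.473) ≈ 3.37×10⁻¹⁶ J.

ΔKE ≈ 3.37×10⁻¹⁶ J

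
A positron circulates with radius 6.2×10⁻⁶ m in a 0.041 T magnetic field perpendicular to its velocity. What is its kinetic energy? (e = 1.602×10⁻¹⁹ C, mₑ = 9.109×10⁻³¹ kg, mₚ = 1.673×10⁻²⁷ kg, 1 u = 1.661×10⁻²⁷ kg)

KE ≈ 5.7×10⁻³ eV

v = |q|Br/m, then KE = ½mv² = (qBr)²/(2m).
v = (1.602×10⁻¹⁹)(0.041)(6.2×10⁻⁶)/9.109×10⁻³¹ ≈ 4.471×10⁴ m/s.
KE = ½(9.109×10⁻³¹)(4.471×10⁴)² ≈ 9.1×10⁻²² J = 5.7×10⁻³ eV.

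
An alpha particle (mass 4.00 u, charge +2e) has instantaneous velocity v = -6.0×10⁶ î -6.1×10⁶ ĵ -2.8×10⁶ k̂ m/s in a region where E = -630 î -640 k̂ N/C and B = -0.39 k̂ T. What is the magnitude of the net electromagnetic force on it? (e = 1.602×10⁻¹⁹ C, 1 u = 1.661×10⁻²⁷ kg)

v×B = (2.38×10⁶, -2.34×10⁶, 0) N/C.
E + v×B = (2.38×10⁶, -2.34×10⁶, -640) N/C.
F = q(E + v×B) = (3.204×10⁻¹⁹ C)·(2.38×10⁶, -2.34×10⁶, -640) = (7.62×10⁻¹³, -7.50×10⁻¹³, -2.05×10⁻¹⁶) N.
|F| = 1.07×10⁻¹² N.

|F| ≈ 1.07×10⁻¹² N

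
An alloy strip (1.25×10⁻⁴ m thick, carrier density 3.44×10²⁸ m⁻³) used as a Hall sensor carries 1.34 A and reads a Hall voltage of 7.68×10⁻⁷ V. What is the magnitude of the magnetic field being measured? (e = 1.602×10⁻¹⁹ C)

From V_H = IB/(n e t), B = V_H n e t / I.
B = (7.68×10⁻⁷)(3.44×10²⁸)(1.602×10⁻¹⁹)(1.25×10⁻⁴)/1.34 ≈ 0.395 T.

B ≈ 0.395 T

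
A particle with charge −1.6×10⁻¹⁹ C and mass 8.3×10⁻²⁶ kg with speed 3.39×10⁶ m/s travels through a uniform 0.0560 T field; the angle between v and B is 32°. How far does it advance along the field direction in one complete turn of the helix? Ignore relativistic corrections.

p ≈ 167 m

v∥ = v cosθ = 3.39×10⁶·cos32° ≈ 2.875×10⁶ m/s.
T = 2πm/(|q|B) = 2π(8.3×10⁻²⁶)/((1.6×10⁻¹⁹)(0.0560)) ≈ 5.820×10⁻⁵ s.
pitch = v∥ T = (2.875×10⁶)(5.820×10⁻⁵) ≈ 167 m.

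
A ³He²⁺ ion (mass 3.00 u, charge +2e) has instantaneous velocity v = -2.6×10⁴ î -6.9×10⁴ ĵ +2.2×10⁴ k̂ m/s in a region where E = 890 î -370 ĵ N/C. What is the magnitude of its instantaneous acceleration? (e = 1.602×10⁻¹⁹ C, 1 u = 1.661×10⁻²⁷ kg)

Only an electric field acts, so F = qE = (3.204×10⁻¹⁹ C)·(890, -370, 0) = (2.85×10⁻¹⁶, -1.19×10⁻¹⁶, 0) N.
|a| = |F|/m = 3.088×10⁻¹⁶/4.983×10⁻²⁷ ≈ 6.20×10¹⁰ m/s².

|a| ≈ 6.20×10¹⁰ m/s²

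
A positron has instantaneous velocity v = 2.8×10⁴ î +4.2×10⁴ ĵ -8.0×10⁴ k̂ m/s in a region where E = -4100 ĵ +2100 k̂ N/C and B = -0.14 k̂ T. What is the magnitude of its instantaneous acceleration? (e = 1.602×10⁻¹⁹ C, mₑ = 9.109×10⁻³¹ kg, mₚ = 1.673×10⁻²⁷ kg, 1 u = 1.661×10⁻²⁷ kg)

v×B = (-5880, 3920, 0) N/C.
E + v×B = (-5880, -180, 2100) N/C.
F = q(E + v×B) = (1.602×10⁻¹⁹ C)·(-5880, -180, 2100) = (-9.42×10⁻¹⁶, -2.88×10⁻¹⁷, 3.36×10⁻¹⁶) N.
|a| = |F|/m = 1.001×10⁻¹⁵/9.109×10⁻³¹ ≈ 1.10×10¹⁵ m/s².

|a| ≈ 1.10×10¹⁵ m/s²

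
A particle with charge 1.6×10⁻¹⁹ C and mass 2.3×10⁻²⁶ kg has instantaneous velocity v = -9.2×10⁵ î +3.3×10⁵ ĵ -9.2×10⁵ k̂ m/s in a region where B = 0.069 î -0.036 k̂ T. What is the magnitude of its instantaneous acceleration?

|a| ≈ 6.95×10¹¹ m/s²

v×B = (-1.19×10⁴, -9.66×10⁴, -2.28×10⁴) N/C.
F = q v×B = (1.6×10⁻¹⁹ C)·(-1.19×10⁴, -9.66×10⁴, -2.28×10⁴) = (-1.90×10⁻¹⁵, -1.55×10⁻¹⁴, -3.64×10⁻¹⁵) N.
|a| = |F|/m = 1.599×10⁻¹⁴/2.3×10⁻²⁶ ≈ 6.95×10¹¹ m/s².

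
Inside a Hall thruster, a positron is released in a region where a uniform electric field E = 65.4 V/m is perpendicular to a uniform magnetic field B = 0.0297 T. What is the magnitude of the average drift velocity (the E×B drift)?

In crossed fields the guiding centre drifts at v_d = |E×B|/B² = E/B, independent of charge and mass.
v_d = 65.4/0.0297 = 2200 m/s.

v_d ≈ 2200 m/s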